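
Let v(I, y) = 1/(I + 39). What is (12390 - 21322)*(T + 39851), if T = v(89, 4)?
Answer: -11390374457/32 ≈ -3.5595e+8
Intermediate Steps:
v(I, y) = 1/(39 + I)
T = 1/128 (T = 1/(39 + 89) = 1/128 ≈ 0.0078125)
(12390 - 21322)*(T + 39851) = (12390 - 21322)*(1/128 + 39851) = -8932*5100929/128 = -11390374457/32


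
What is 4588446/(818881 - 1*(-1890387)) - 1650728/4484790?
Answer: 4026488047309/3037624508430 ≈ 1.3255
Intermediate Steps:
4588446/(818881 - 1*(-1890387)) - 1650728/4484790 = 4588446/(818881 + 1890387) - 1650728*1/4484790 = 4588446/2709268 - 825364/2242395 = 4588446*(1/2709268) - 825364/2242395 = 2294223/1354634 - 825364/2242395 = 4026488047309/3037624508430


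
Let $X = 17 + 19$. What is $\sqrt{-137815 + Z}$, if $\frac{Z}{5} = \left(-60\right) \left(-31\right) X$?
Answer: $\sqrt{196985} \approx 443.83$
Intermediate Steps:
$X = 36$
$Z = 334800$ ($Z = 5 \left(-60\right) \left(-31\right) 36 = 5 \cdot 1860 \cdot 36 = 5 \cdot 66960 = 334800$)
$\sqrt{-137815 + Z} = \sqrt{-137815 + 334800} = \sqrt{196985}$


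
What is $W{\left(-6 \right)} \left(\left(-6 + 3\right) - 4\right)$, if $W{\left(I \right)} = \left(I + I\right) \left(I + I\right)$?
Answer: $-1008$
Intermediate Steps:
$W{\left(I \right)} = 4 I^{2}$ ($W{\left(I \right)} = 2 I 2 I = 4 I^{2}$)
$W{\left(-6 \right)} \left(\left(-6 + 3\right) - 4\right) = 4 \left(-6\right)^{2} \left(\left(-6 + 3\right) - 4\right) = 4 \cdot 36 \left(-3 - 4\right) = 144 \left(-7\right) = -1008$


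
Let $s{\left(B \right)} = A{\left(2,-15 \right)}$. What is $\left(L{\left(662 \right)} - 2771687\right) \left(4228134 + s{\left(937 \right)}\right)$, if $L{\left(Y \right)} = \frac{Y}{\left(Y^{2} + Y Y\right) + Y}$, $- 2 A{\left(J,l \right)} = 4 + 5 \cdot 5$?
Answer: $- \frac{15527706600462243}{1325} \approx -1.1719 \cdot 10^{13}$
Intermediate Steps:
$A{\left(J,l \right)} = - \frac{29}{2}$ ($A{\left(J,l \right)} = - \frac{4 + 5 \cdot 5}{2} = - \frac{4 + 25}{2} = \left(- \frac{1}{2}\right) 29 = - \frac{29}{2}$)
$s{\left(B \right)} = - \frac{29}{2}$
$L{\left(Y \right)} = \frac{Y}{Y + 2 Y^{2}}$ ($L{\left(Y \right)} = \frac{Y}{\left(Y^{2} + Y^{2}\right) + Y} = \frac{Y}{2 Y^{2} + Y} = \frac{Y}{Y + 2 Y^{2}}$)
$\left(L{\left(662 \right)} - 2771687\right) \left(4228134 + s{\left(937 \right)}\right) = \left(\frac{1}{1 + 2 \cdot 662} - 2771687\right) \left(4228134 - \frac{29}{2}\right) = \left(\frac{1}{1 + 1324} - 2771687\right) \frac{8456239}{2} = \left(\frac{1}{1325} - 2771687\right) \frac{8456239}{2} = \left(- \frac{3672485274}{1325}\right) \frac{8456239}{2} = - \frac{15527706600462243}{1325}$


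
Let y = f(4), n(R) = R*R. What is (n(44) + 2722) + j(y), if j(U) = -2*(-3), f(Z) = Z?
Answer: 4664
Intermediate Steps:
n(R) = R**2
y = 4
j(U) = 6
(n(44) + 2722) + j(y) = (44**2 + 2722) + 6 = (1936 + 2722) + 6 = 4658 + 6 = 4664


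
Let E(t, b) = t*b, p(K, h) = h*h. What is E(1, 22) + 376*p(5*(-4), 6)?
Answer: 13558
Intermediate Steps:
p(K, h) = h²
E(t, b) = b*t
E(1, 22) + 376*p(5*(-4), 6) = 22*1 + 376*6² = 22 + 376*36 = 22 + 13536 = 13558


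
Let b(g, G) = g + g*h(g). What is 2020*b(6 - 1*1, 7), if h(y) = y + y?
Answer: 111100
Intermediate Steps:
h(y) = 2*y
b(g, G) = g + 2*g² (b(g, G) = g + g*(2*g) = g + 2*g²)
2020*b(6 - 1*1, 7) = 2020*((6 - 1*1)*(1 + 2*(6 - 1*1))) = 2020*((6 - 1)*(1 + 2*(6 - 1))) = 2020*(5*(1 + 2*5)) = 2020*(5*(1 + 10)) = 2020*(5*11) = 2020*55 = 111100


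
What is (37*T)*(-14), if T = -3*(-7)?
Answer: -10878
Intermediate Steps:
T = 21
(37*T)*(-14) = (37*21)*(-14) = 777*(-14) = -10878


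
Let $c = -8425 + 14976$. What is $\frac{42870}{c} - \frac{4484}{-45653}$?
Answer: $\frac{1986518794}{299072803} \approx 6.6423$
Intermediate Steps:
$c = 6551$
$\frac{42870}{c} - \frac{4484}{-45653} = \frac{42870}{6551} - \frac{4484}{-45653} = 42870 \cdot \frac{1}{6551} - - \frac{4484}{45653} = \frac{42870}{6551} + \frac{4484}{45653} = \frac{1986518794}{299072803}$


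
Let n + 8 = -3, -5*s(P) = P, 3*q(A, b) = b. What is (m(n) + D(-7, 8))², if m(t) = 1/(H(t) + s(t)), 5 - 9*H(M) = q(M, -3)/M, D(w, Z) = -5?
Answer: 490000/22801 ≈ 21.490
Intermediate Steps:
q(A, b) = b/3
s(P) = -P/5
n = -11 (n = -8 - 3 = -11)
H(M) = 5/9 + 1/(9*M) (H(M) = 5/9 - (⅓)*(-3)/(9*M) = 5/9 - (-1)/(9*M) = 5/9 + 1/(9*M))
m(t) = 1/(-t/5 + (1 + 5*t)/(9*t)) (m(t) = 1/((1 + 5*t)/(9*t) - t/5) = 1/(-t/5 + (1 + 5*t)/(9*t)))
(m(n) + D(-7, 8))² = (45*(-11)/(5 - 9*(-11)² + 25*(-11)) - 5)² = (45*(-11)/(5 - 9*121 - 275) - 5)² = (45*(-11)/(5 - 1089 - 275) - 5)² = (45*(-11)/(-1359) - 5)² = (45*(-11)*(-1/1359) - 5)² = (55/151 - 5)² = (-700/151)² = 490000/22801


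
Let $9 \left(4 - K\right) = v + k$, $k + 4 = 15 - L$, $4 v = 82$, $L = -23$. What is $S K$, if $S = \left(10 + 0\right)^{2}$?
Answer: $- \frac{1850}{9} \approx -205.56$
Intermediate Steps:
$v = \frac{41}{2}$ ($v = \frac{1}{4} \cdot 82 = \frac{41}{2} \approx 20.5$)
$k = 34$ ($k = -4 + \left(15 - -23\right) = -4 + \left(15 + 23\right) = -4 + 38 = 34$)
$S = 100$ ($S = 10^{2} = 100$)
$K = - \frac{37}{18}$ ($K = 4 - \frac{\frac{41}{2} + 34}{9} = 4 - \frac{109}{18} = - \frac{37}{18} \approx -2.0556$)
$S K = 100 \left(- \frac{37}{18}\right) = - \frac{1850}{9}$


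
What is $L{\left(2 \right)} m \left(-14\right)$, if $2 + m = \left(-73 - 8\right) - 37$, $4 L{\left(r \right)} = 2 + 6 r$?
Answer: $5880$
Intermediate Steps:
$L{\left(r \right)} = \frac{1}{2} + \frac{3 r}{2}$ ($L{\left(r \right)} = \frac{2 + 6 r}{4} = \frac{1}{2} + \frac{3 r}{2}$)
$m = -120$ ($m = -2 - 118 = -120$)
$L{\left(2 \right)} m \left(-14\right) = \left(\frac{1}{2} + \frac{3}{2} \cdot 2\right) \left(-120\right) \left(-14\right) = \left(\frac{1}{2} + 3\right) \left(-120\right) \left(-14\right) = \frac{7}{2} \left(-120\right) \left(-14\right) = \left(-420\right) \left(-14\right) = 5880$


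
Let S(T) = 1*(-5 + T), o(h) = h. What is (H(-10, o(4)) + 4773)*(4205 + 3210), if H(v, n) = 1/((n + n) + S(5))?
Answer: 283141775/8 ≈ 3.5393e+7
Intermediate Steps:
S(T) = -5 + T
H(v, n) = 1/(2*n) (H(v, n) = 1/((n + n) + (-5 + 5)) = 1/(2*n + 0) = 1/(2*n))
(H(-10, o(4)) + 4773)*(4205 + 3210) = ((½)/4 + 4773)*(4205 + 3210) = ((½)*(¼) + 4773)*7415 = (⅛ + 4773)*7415 = (38185/8)*7415 = 283141775/8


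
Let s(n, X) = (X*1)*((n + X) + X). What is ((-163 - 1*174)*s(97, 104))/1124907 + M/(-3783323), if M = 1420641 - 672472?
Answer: -41283981419003/4255886525961 ≈ -9.7004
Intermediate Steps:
s(n, X) = X*(n + 2*X) (s(n, X) = X*((X + n) + X) = X*(n + 2*X))
M = 748169
((-163 - 1*174)*s(97, 104))/1124907 + M/(-3783323) = ((-163 - 1*174)*(104*(97 + 2*104)))/1124907 + 748169/(-3783323) = ((-163 - 174)*(104*(97 + 208)))*(1/1124907) + 748169*(-1/3783323) = -35048*305*(1/1124907) - 748169/3783323 = -337*31720*(1/1124907) - 748169/3783323 = -10689640*1/1124907 - 748169/3783323 = -10689640/1124907 - 748169/3783323 = -41283981419003/4255886525961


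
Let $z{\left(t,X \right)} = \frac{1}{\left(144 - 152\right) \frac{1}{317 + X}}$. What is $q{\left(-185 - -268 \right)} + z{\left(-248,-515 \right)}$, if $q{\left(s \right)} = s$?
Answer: $\frac{431}{4} \approx 107.75$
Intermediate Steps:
$z{\left(t,X \right)} = - \frac{317}{8} - \frac{X}{8}$ ($z{\left(t,X \right)} = \frac{1}{\left(-8\right) \frac{1}{317 + X}} = - \frac{317}{8} - \frac{X}{8}$)
$q{\left(-185 - -268 \right)} + z{\left(-248,-515 \right)} = \left(-185 - -268\right) - - \frac{99}{4} = \left(-185 + 268\right) + \left(- \frac{317}{8} + \frac{515}{8}\right) = 83 + \frac{99}{4} = \frac{431}{4}$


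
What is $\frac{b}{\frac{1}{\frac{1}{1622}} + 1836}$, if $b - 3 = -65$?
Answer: $- \frac{31}{1729} \approx -0.017929$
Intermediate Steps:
$b = -62$ ($b = 3 - 65 = -62$)
$\frac{b}{\frac{1}{\frac{1}{1622}} + 1836} = - \frac{62}{\frac{1}{\frac{1}{1622}} + 1836} = - \frac{62}{1622 + 1836} = - \frac{62}{3458} = \left(-62\right) \frac{1}{3458} = - \frac{31}{1729}$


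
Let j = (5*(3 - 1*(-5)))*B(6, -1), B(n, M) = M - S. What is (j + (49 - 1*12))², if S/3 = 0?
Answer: 9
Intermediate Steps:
S = 0 (S = 3*0 = 0)
B(n, M) = M (B(n, M) = M - 1*0 = M + 0 = M)
j = -40 (j = (5*(3 - 1*(-5)))*(-1) = (5*(3 + 5))*(-1) = (5*8)*(-1) = 40*(-1) = -40)
(j + (49 - 1*12))² = (-40 + (49 - 1*12))² = (-40 + (49 - 12))² = (-40 + 37)² = (-3)² = 9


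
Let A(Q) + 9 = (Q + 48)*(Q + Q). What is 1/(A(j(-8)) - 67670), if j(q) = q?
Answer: -1/68319 ≈ -1.4637e-5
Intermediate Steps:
A(Q) = -9 + 2*Q*(48 + Q) (A(Q) = -9 + (Q + 48)*(Q + Q) = -9 + (48 + Q)*(2*Q) = -9 + 2*Q*(48 + Q))
1/(A(j(-8)) - 67670) = 1/((-9 + 2*(-8)² + 96*(-8)) - 67670) = 1/((-9 + 2*64 - 768) - 67670) = 1/((-9 + 128 - 768) - 67670) = 1/(-649 - 67670) = 1/(-68319) = -1/68319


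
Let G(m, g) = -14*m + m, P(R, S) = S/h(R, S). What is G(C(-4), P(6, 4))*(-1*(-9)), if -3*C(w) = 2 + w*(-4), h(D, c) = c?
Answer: 702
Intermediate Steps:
C(w) = -⅔ + 4*w/3 (C(w) = -(2 + w*(-4))/3 = -(2 - 4*w)/3 = -⅔ + 4*w/3)
P(R, S) = 1 (P(R, S) = S/S = 1)
G(m, g) = -13*m
G(C(-4), P(6, 4))*(-1*(-9)) = (-13*(-⅔ + (4/3)*(-4)))*(-1*(-9)) = -13*(-⅔ - 16/3)*9 = -13*(-6)*9 = 78*9 = 702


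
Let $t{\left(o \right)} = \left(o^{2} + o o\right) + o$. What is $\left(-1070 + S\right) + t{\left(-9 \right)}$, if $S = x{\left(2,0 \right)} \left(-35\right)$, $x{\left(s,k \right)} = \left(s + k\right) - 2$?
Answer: $-917$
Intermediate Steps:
$x{\left(s,k \right)} = -2 + k + s$ ($x{\left(s,k \right)} = \left(k + s\right) - 2 = -2 + k + s$)
$S = 0$ ($S = \left(-2 + 0 + 2\right) \left(-35\right) = 0 \left(-35\right) = 0$)
$t{\left(o \right)} = o + 2 o^{2}$ ($t{\left(o \right)} = \left(o^{2} + o^{2}\right) + o = 2 o^{2} + o = o + 2 o^{2}$)
$\left(-1070 + S\right) + t{\left(-9 \right)} = \left(-1070 + 0\right) - 9 \left(1 + 2 \left(-9\right)\right) = -1070 - 9 \left(1 - 18\right) = -1070 - -153 = -1070 + 153 = -917$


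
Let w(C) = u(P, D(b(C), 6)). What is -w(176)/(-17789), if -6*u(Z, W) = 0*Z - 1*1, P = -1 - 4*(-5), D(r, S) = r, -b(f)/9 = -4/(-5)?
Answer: 1/106734 ≈ 9.3691e-6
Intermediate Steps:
b(f) = -36/5 (b(f) = -(-36)/(-5) = -(-36)*(-1)/5 = -9*4/5 = -36/5)
P = 19 (P = -1 + 20 = 19)
u(Z, W) = 1/6 (u(Z, W) = -(0*Z - 1*1)/6 = -(0 - 1)/6 = -1/6*(-1) = 1/6)
w(C) = 1/6
-w(176)/(-17789) = -1*1/6/(-17789) = -1/6*(-1/17789) = 1/106734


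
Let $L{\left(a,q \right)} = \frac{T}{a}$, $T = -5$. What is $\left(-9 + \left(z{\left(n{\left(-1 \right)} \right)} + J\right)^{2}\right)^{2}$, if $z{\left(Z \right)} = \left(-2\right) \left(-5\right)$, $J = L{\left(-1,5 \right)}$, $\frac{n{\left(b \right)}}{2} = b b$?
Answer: $46656$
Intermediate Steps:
$n{\left(b \right)} = 2 b^{2}$ ($n{\left(b \right)} = 2 b b = 2 b^{2}$)
$L{\left(a,q \right)} = - \frac{5}{a}$
$J = 5$ ($J = - \frac{5}{-1} = \left(-5\right) \left(-1\right) = 5$)
$z{\left(Z \right)} = 10$
$\left(-9 + \left(z{\left(n{\left(-1 \right)} \right)} + J\right)^{2}\right)^{2} = \left(-9 + \left(10 + 5\right)^{2}\right)^{2} = \left(-9 + 15^{2}\right)^{2} = \left(-9 + 225\right)^{2} = 216^{2} = 46656$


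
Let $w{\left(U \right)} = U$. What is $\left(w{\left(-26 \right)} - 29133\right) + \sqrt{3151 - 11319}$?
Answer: $-29159 + 2 i \sqrt{2042} \approx -29159.0 + 90.377 i$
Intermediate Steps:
$\left(w{\left(-26 \right)} - 29133\right) + \sqrt{3151 - 11319} = \left(-26 - 29133\right) + \sqrt{3151 - 11319} = -29159 + \sqrt{-8168} = -29159 + 2 i \sqrt{2042}$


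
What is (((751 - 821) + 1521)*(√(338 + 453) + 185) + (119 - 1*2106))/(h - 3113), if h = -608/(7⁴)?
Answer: -639741648/7474921 - 3483851*√791/7474921 ≈ -98.693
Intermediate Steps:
h = -608/2401 ≈ -0.25323
(((751 - 821) + 1521)*(√(338 + 453) + 185) + (119 - 1*2106))/(h - 3113) = (((751 - 821) + 1521)*(√(338 + 453) + 185) + (119 - 1*2106))/(-608/2401 - 3113) = ((-70 + 1521)*(√791 + 185) + (119 - 2106))/(-7474921/2401) = (1451*(185 + √791) - 1987)*(-2401/7474921) = ((268435 + 1451*√791) - 1987)*(-2401/7474921) = (266448 + 1451*√791)*(-2401/7474921) = -639741648/7474921 - 3483851*√791/7474921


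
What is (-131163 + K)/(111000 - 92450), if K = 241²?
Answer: -36541/9275 ≈ -3.9397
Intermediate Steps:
K = 58081
(-131163 + K)/(111000 - 92450) = (-131163 + 58081)/(111000 - 92450) = -73082/18550 = -73082*1/18550 = -36541/9275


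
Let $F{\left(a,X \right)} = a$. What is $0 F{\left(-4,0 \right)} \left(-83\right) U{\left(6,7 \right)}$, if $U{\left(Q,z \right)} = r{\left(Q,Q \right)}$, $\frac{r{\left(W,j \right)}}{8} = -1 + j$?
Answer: $0$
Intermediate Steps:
$r{\left(W,j \right)} = -8 + 8 j$ ($r{\left(W,j \right)} = 8 \left(-1 + j\right) = -8 + 8 j$)
$U{\left(Q,z \right)} = -8 + 8 Q$
$0 F{\left(-4,0 \right)} \left(-83\right) U{\left(6,7 \right)} = 0 \left(-4\right) \left(-83\right) \left(-8 + 8 \cdot 6\right) = 0 \left(-83\right) \left(-8 + 48\right) = 0 \cdot 40 = 0$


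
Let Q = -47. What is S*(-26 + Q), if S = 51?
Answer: -3723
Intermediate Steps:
S*(-26 + Q) = 51*(-26 - 47) = 51*(-73) = -3723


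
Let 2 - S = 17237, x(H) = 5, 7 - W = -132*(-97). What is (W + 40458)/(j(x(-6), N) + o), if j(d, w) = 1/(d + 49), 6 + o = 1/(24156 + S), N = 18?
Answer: -1148650686/248381 ≈ -4624.6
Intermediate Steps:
W = -12797 (W = 7 - (-132)*(-97) = 7 - 1*12804 = 7 - 12804 = -12797)
S = -17235 (S = 2 - 1*17237 = 2 - 17237 = -17235)
o = -41525/6921 (o = -6 + 1/(24156 - 17235) = -6 + 1/6921 = -41525/6921 ≈ -5.9999)
j(d, w) = 1/(49 + d)
(W + 40458)/(j(x(-6), N) + o) = (-12797 + 40458)/(1/(49 + 5) - 41525/6921) = 27661/(1/54 - 41525/6921) = 27661/(-248381/41526) = 27661*(-41526/248381) = -1148650686/248381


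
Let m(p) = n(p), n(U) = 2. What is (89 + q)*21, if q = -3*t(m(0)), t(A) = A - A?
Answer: 1869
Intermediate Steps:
m(p) = 2
t(A) = 0
q = 0 (q = -3*0 = 0)
(89 + q)*21 = (89 + 0)*21 = 89*21 = 1869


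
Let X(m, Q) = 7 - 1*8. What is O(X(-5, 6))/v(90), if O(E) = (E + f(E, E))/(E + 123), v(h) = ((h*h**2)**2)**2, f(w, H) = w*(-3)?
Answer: 1/17228201725341000000000000 ≈ 5.8044e-26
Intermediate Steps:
f(w, H) = -3*w
X(m, Q) = -1 (X(m, Q) = 7 - 8 = -1)
v(h) = h**12 (v(h) = ((h**3)**2)**2 = (h**6)**2 = h**12)
O(E) = -2*E/(123 + E) (O(E) = (E - 3*E)/(E + 123) = (-2*E)/(123 + E) = -2*E/(123 + E))
O(X(-5, 6))/v(90) = (-2*(-1)/(123 - 1))/(90**12) = -2*(-1)/122/282429536481000000000000 = -2*(-1)*1/122*(1/282429536481000000000000) = (1/61)*(1/282429536481000000000000) = 1/17228201725341000000000000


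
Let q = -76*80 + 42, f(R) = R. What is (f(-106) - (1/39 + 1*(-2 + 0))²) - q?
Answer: 9016643/1521 ≈ 5928.1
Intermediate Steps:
q = -6038 (q = -6080 + 42 = -6038)
(f(-106) - (1/39 + 1*(-2 + 0))²) - q = (-106 - (1/39 + 1*(-2 + 0))²) - 1*(-6038) = (-106 - (1/39 + 1*(-2))²) + 6038 = (-106 - (1/39 - 2)²) + 6038 = (-106 - (-77/39)²) + 6038 = (-106 - 1*5929/1521) + 6038 = (-106 - 5929/1521) + 6038 = -167155/1521 + 6038 = 9016643/1521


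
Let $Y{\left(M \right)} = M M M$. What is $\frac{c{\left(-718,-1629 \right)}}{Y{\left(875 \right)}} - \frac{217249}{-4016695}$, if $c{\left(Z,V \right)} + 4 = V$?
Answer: $\frac{29106659631788}{538174369140625} \approx 0.054084$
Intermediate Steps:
$Y{\left(M \right)} = M^{3}$ ($Y{\left(M \right)} = M^{2} M = M^{3}$)
$c{\left(Z,V \right)} = -4 + V$
$\frac{c{\left(-718,-1629 \right)}}{Y{\left(875 \right)}} - \frac{217249}{-4016695} = \frac{-4 - 1629}{875^{3}} - \frac{217249}{-4016695} = - \frac{1633}{669921875} - - \frac{217249}{4016695} = \left(-1633\right) \frac{1}{669921875} + \frac{217249}{4016695} = - \frac{1633}{669921875} + \frac{217249}{4016695} = \frac{29106659631788}{538174369140625}$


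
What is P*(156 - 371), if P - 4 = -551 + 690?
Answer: -30745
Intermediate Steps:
P = 143 (P = 4 + (-551 + 690) = 4 + 139 = 143)
P*(156 - 371) = 143*(156 - 371) = 143*(-215) = -30745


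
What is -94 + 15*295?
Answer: 4331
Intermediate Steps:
-94 + 15*295 = -94 + 4425 = 4331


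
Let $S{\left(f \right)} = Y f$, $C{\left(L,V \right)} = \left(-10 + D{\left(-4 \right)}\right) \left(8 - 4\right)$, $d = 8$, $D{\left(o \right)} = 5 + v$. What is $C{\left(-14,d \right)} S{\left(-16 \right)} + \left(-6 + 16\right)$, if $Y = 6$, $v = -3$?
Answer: $3082$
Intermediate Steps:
$D{\left(o \right)} = 2$ ($D{\left(o \right)} = 5 - 3 = 2$)
$C{\left(L,V \right)} = -32$ ($C{\left(L,V \right)} = \left(-10 + 2\right) \left(8 - 4\right) = \left(-8\right) 4 = -32$)
$S{\left(f \right)} = 6 f$
$C{\left(-14,d \right)} S{\left(-16 \right)} + \left(-6 + 16\right) = - 32 \cdot 6 \left(-16\right) + \left(-6 + 16\right) = \left(-32\right) \left(-96\right) + 10 = 3072 + 10 = 3082$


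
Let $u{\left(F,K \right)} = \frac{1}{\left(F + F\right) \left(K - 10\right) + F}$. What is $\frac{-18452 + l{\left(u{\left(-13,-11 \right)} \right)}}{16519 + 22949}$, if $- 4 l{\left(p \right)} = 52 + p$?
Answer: $- \frac{39367381}{84145776} \approx -0.46785$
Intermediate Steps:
$u{\left(F,K \right)} = \frac{1}{F + 2 F \left(-10 + K\right)}$ ($u{\left(F,K \right)} = \frac{1}{2 F \left(-10 + K\right) + F} = \frac{1}{F + 2 F \left(-10 + K\right)}$)
$l{\left(p \right)} = -13 - \frac{p}{4}$ ($l{\left(p \right)} = - \frac{52 + p}{4} = -13 - \frac{p}{4}$)
$\frac{-18452 + l{\left(u{\left(-13,-11 \right)} \right)}}{16519 + 22949} = \frac{-18452 - \left(13 + \frac{\frac{1}{-13} \frac{1}{-19 + 2 \left(-11\right)}}{4}\right)}{16519 + 22949} = \frac{-18452 - \left(13 + \frac{\left(- \frac{1}{13}\right) \frac{1}{-19 - 22}}{4}\right)}{39468} = \left(-18452 - \left(13 + \frac{\left(- \frac{1}{13}\right) \frac{1}{-41}}{4}\right)\right) \frac{1}{39468} = \left(-18452 - \left(13 + \frac{\left(- \frac{1}{13}\right) \left(- \frac{1}{41}\right)}{4}\right)\right) \frac{1}{39468} = \left(-18452 - \frac{27717}{2132}\right) \frac{1}{39468} = \left(- \frac{39367381}{2132}\right) \frac{1}{39468} = - \frac{39367381}{84145776}$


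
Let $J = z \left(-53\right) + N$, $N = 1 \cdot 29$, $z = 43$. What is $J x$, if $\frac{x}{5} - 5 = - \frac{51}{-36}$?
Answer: $- \frac{144375}{2} \approx -72188.0$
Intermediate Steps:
$N = 29$
$J = -2250$ ($J = 43 \left(-53\right) + 29 = -2279 + 29 = -2250$)
$x = \frac{385}{12}$ ($x = 25 + 5 \left(- \frac{51}{-36}\right) = 25 + 5 \left(\left(-51\right) \left(- \frac{1}{36}\right)\right) = 25 + 5 \cdot \frac{17}{12} = 25 + \frac{85}{12} = \frac{385}{12} \approx 32.083$)
$J x = \left(-2250\right) \frac{385}{12} = - \frac{144375}{2}$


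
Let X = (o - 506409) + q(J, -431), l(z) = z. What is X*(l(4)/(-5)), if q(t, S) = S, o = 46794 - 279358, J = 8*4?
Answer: 2957616/5 ≈ 5.9152e+5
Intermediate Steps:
J = 32
o = -232564
X = -739404 (X = (-232564 - 506409) - 431 = -738973 - 431 = -739404)
X*(l(4)/(-5)) = -2957616/(-5) = -2957616*(-1)/5 = -739404*(-⅘) = 2957616/5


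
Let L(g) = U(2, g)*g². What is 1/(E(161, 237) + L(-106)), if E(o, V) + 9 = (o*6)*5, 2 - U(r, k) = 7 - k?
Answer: -1/1242375 ≈ -8.0491e-7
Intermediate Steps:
U(r, k) = -5 + k (U(r, k) = 2 - (7 - k) = 2 + (-7 + k) = -5 + k)
E(o, V) = -9 + 30*o (E(o, V) = -9 + (o*6)*5 = -9 + (6*o)*5 = -9 + 30*o)
L(g) = g²*(-5 + g) (L(g) = (-5 + g)*g² = g²*(-5 + g))
1/(E(161, 237) + L(-106)) = 1/((-9 + 30*161) + (-106)²*(-5 - 106)) = 1/((-9 + 4830) + 11236*(-111)) = 1/(4821 - 1247196) = 1/(-1242375) = -1/1242375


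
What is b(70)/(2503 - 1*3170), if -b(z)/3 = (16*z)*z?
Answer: 235200/667 ≈ 352.62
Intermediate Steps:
b(z) = -48*z² (b(z) = -3*16*z*z = -48*z²)
b(70)/(2503 - 1*3170) = (-48*70²)/(2503 - 1*3170) = (-48*4900)/(2503 - 3170) = -235200/(-667) = -235200*(-1/667) = 235200/667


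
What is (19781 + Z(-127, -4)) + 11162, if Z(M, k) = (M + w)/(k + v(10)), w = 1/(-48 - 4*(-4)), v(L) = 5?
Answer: 986111/32 ≈ 30816.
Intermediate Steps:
w = -1/32 (w = 1/(-48 + 16) = 1/(-32) = -1/32 ≈ -0.031250)
Z(M, k) = (-1/32 + M)/(5 + k) (Z(M, k) = (M - 1/32)/(k + 5) = (-1/32 + M)/(5 + k))
(19781 + Z(-127, -4)) + 11162 = (19781 + (-1/32 - 127)/(5 - 4)) + 11162 = (19781 - 4065/32/1) + 11162 = (19781 + 1*(-4065/32)) + 11162 = (19781 - 4065/32) + 11162 = 628927/32 + 11162 = 986111/32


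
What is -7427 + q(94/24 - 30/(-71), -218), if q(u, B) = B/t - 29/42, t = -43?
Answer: -13405253/1806 ≈ -7422.6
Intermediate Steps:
q(u, B) = -29/42 - B/43 (q(u, B) = B/(-43) - 29/42 = B*(-1/43) - 29*1/42 = -B/43 - 29/42 = -29/42 - B/43)
-7427 + q(94/24 - 30/(-71), -218) = -7427 + (-29/42 - 1/43*(-218)) = -7427 + (-29/42 + 218/43) = -7427 + 7909/1806 = -13405253/1806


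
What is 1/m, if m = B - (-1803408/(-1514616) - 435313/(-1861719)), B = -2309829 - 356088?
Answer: -117491224371/313222019766920422 ≈ -3.7511e-7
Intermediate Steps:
B = -2665917
m = -313222019766920422/117491224371 (m = -2665917 - (-1803408/(-1514616) - 435313/(-1861719)) = -2665917 - (-1803408*(-1/1514616) - 435313*(-1/1861719)) = -2665917 - (75142/63109 + 435313/1861719) = -2665917 - 1*167365457215/117491224371 = -2665917 - 167365457215/117491224371 = -313222019766920422/117491224371 ≈ -2.6659e+6)
1/m = 1/(-313222019766920422/117491224371) = -117491224371/313222019766920422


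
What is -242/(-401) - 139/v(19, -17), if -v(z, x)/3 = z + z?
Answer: 83327/45714 ≈ 1.8228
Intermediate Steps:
v(z, x) = -6*z (v(z, x) = -3*(z + z) = -6*z)
-242/(-401) - 139/v(19, -17) = -242/(-401) - 139/((-6*19)) = -242*(-1/401) - 139/(-114) = 242/401 - 139*(-1/114) = 242/401 + 139/114 = 83327/45714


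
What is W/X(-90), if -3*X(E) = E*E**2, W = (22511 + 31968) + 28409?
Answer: 10361/30375 ≈ 0.34110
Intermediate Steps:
W = 82888 (W = 54479 + 28409 = 82888)
X(E) = -E**3/3 (X(E) = -E*E**2/3 = -E**3/3)
W/X(-90) = 82888/((-1/3*(-90)**3)) = 82888/((-1/3*(-729000))) = 82888/243000 = 82888*(1/243000) = 10361/30375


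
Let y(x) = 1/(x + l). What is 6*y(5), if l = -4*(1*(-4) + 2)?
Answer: 6/13 ≈ 0.46154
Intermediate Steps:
l = 8 (l = -4*(-4 + 2) = -4*(-2) = 8)
y(x) = 1/(8 + x) (y(x) = 1/(x + 8) = 1/(8 + x))
6*y(5) = 6/(8 + 5) = 6/13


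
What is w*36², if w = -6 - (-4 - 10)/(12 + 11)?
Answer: -160704/23 ≈ -6987.1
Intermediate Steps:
w = -124/23 (w = -6 - (-14)/23 = -6 - 1*(-14/23) = -6 + 14/23 = -124/23 ≈ -5.3913)
w*36² = -124/23*36² = -124/23*1296 = -160704/23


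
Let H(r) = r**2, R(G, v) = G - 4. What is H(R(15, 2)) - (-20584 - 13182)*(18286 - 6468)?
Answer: 399046709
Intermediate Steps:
R(G, v) = -4 + G
H(R(15, 2)) - (-20584 - 13182)*(18286 - 6468) = (-4 + 15)**2 - (-20584 - 13182)*(18286 - 6468) = 11**2 - (-33766)*11818 = 121 - 1*(-399046588) = 121 + 399046588 = 399046709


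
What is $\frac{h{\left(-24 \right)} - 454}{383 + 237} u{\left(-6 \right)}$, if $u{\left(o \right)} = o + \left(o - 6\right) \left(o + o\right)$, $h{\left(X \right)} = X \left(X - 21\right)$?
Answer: $\frac{21597}{155} \approx 139.34$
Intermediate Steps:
$h{\left(X \right)} = X \left(-21 + X\right)$
$u{\left(o \right)} = o + 2 o \left(-6 + o\right)$ ($u{\left(o \right)} = o + \left(-6 + o\right) 2 o = o + 2 o \left(-6 + o\right)$)
$\frac{h{\left(-24 \right)} - 454}{383 + 237} u{\left(-6 \right)} = \frac{- 24 \left(-21 - 24\right) - 454}{383 + 237} \left(- 6 \left(-11 + 2 \left(-6\right)\right)\right) = \frac{\left(-24\right) \left(-45\right) - 454}{620} \left(- 6 \left(-11 - 12\right)\right) = \left(1080 - 454\right) \frac{1}{620} \left(\left(-6\right) \left(-23\right)\right) = 626 \cdot \frac{1}{620} \cdot 138 = \frac{313}{310} \cdot 138 = \frac{21597}{155}$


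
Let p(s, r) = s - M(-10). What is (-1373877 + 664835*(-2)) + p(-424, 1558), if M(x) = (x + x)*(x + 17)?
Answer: -2703831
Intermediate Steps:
M(x) = 2*x*(17 + x) (M(x) = (2*x)*(17 + x) = 2*x*(17 + x))
p(s, r) = 140 + s (p(s, r) = s - 2*(-10)*(17 - 10) = s - 2*(-10)*7 = s - 1*(-140) = s + 140 = 140 + s)
(-1373877 + 664835*(-2)) + p(-424, 1558) = (-1373877 + 664835*(-2)) + (140 - 424) = (-1373877 - 1329670) - 284 = -2703547 - 284 = -2703831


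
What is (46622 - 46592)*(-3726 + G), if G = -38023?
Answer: -1252470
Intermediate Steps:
(46622 - 46592)*(-3726 + G) = (46622 - 46592)*(-3726 - 38023) = 30*(-41749) = -1252470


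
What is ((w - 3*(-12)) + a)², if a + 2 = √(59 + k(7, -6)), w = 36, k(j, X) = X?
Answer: (70 + √53)² ≈ 5972.2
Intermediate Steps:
a = -2 + √53 (a = -2 + √(59 - 6) = -2 + √53 ≈ 5.2801)
((w - 3*(-12)) + a)² = ((36 - 3*(-12)) + (-2 + √53))² = ((36 + 36) + (-2 + √53))² = (72 + (-2 + √53))² = (70 + √53)²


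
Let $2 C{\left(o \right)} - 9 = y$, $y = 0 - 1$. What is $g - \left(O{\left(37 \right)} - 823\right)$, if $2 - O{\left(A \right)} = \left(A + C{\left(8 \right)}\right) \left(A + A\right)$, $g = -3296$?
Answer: $559$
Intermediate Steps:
$y = -1$
$C{\left(o \right)} = 4$ ($C{\left(o \right)} = \frac{9}{2} + \frac{1}{2} \left(-1\right) = \frac{9}{2} - \frac{1}{2} = 4$)
$O{\left(A \right)} = 2 - 2 A \left(4 + A\right)$ ($O{\left(A \right)} = 2 - \left(A + 4\right) \left(A + A\right) = 2 - \left(4 + A\right) 2 A = 2 - 2 A \left(4 + A\right)$)
$g - \left(O{\left(37 \right)} - 823\right) = -3296 - \left(\left(2 - 296 - 2 \cdot 37^{2}\right) - 823\right) = -3296 - \left(\left(2 - 296 - 2738\right) - 823\right) = -3296 - \left(-3032 - 823\right) = -3296 - -3855 = -3296 + 3855 = 559$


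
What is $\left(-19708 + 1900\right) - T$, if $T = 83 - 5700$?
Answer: $-12191$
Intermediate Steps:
$T = -5617$ ($T = 83 - 5700 = -5617$)
$\left(-19708 + 1900\right) - T = \left(-19708 + 1900\right) - -5617 = -17808 + 5617 = -12191$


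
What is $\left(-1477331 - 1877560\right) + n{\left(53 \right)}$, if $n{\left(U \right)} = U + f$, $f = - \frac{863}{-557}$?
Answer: $- \frac{1868643903}{557} \approx -3.3548 \cdot 10^{6}$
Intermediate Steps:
$f = \frac{863}{557}$ ($f = \left(-863\right) \left(- \frac{1}{557}\right) = \frac{863}{557} \approx 1.5494$)
$n{\left(U \right)} = \frac{863}{557} + U$ ($n{\left(U \right)} = U + \frac{863}{557} = \frac{863}{557} + U$)
$\left(-1477331 - 1877560\right) + n{\left(53 \right)} = \left(-1477331 - 1877560\right) + \left(\frac{863}{557} + 53\right) = -3354891 + \frac{30384}{557} = - \frac{1868643903}{557}$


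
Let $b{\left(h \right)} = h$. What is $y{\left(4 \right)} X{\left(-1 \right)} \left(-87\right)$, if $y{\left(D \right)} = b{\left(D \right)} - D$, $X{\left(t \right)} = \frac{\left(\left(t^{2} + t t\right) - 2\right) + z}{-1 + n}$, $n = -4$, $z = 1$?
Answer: $0$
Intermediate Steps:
$X{\left(t \right)} = \frac{1}{5} - \frac{2 t^{2}}{5}$ ($X{\left(t \right)} = \frac{\left(\left(t^{2} + t t\right) - 2\right) + 1}{-1 - 4} = \frac{\left(\left(t^{2} + t^{2}\right) - 2\right) + 1}{-5} = \left(\left(2 t^{2} - 2\right) + 1\right) \left(- \frac{1}{5}\right) = \left(\left(-2 + 2 t^{2}\right) + 1\right) \left(- \frac{1}{5}\right) = \left(-1 + 2 t^{2}\right) \left(- \frac{1}{5}\right) = \frac{1}{5} - \frac{2 t^{2}}{5}$)
$y{\left(D \right)} = 0$ ($y{\left(D \right)} = D - D = 0$)
$y{\left(4 \right)} X{\left(-1 \right)} \left(-87\right) = 0 \left(\frac{1}{5} - \frac{2 \left(-1\right)^{2}}{5}\right) \left(-87\right) = 0 \left(\frac{1}{5} - \frac{2}{5}\right) \left(-87\right) = 0 \left(- \frac{1}{5}\right) \left(-87\right) = 0 \left(-87\right) = 0$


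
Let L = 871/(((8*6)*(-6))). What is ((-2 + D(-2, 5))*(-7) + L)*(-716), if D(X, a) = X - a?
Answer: -3091867/72 ≈ -42943.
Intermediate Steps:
L = -871/288 (L = 871/((48*(-6))) = 871/(-288) = 871*(-1/288) = -871/288 ≈ -3.0243)
((-2 + D(-2, 5))*(-7) + L)*(-716) = ((-2 + (-2 - 1*5))*(-7) - 871/288)*(-716) = ((-2 + (-2 - 5))*(-7) - 871/288)*(-716) = ((-2 - 7)*(-7) - 871/288)*(-716) = (-9*(-7) - 871/288)*(-716) = (63 - 871/288)*(-716) = (17273/288)*(-716) = -3091867/72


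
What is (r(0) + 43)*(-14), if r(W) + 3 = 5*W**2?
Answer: -560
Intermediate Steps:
r(W) = -3 + 5*W**2
(r(0) + 43)*(-14) = ((-3 + 5*0**2) + 43)*(-14) = ((-3 + 5*0) + 43)*(-14) = ((-3 + 0) + 43)*(-14) = (-3 + 43)*(-14) = 40*(-14) = -560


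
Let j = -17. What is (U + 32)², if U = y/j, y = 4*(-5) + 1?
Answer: 316969/289 ≈ 1096.8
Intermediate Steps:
y = -19 (y = -20 + 1 = -19)
U = 19/17 (U = -19/(-17) = -19*(-1/17) = 19/17 ≈ 1.1176)
(U + 32)² = (19/17 + 32)² = (563/17)² = 316969/289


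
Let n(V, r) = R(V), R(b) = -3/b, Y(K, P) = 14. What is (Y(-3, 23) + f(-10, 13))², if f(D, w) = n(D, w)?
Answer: 20449/100 ≈ 204.49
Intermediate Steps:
n(V, r) = -3/V
f(D, w) = -3/D
(Y(-3, 23) + f(-10, 13))² = (14 - 3/(-10))² = (14 - 3*(-⅒))² = (14 + 3/10)² = (143/10)² = 20449/100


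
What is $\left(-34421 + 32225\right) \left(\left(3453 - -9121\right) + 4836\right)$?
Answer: $-38232360$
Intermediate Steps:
$\left(-34421 + 32225\right) \left(\left(3453 - -9121\right) + 4836\right) = - 2196 \left(\left(3453 + 9121\right) + 4836\right) = - 2196 \left(12574 + 4836\right) = \left(-2196\right) 17410 = -38232360$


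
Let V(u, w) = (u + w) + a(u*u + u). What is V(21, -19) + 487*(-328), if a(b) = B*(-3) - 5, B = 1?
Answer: -159742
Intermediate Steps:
a(b) = -8 (a(b) = 1*(-3) - 5 = -3 - 5 = -8)
V(u, w) = -8 + u + w (V(u, w) = (u + w) - 8 = -8 + u + w)
V(21, -19) + 487*(-328) = (-8 + 21 - 19) + 487*(-328) = -6 - 159736 = -159742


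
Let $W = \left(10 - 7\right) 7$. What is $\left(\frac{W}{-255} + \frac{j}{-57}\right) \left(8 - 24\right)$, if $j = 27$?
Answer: $\frac{14368}{1615} \approx 8.8966$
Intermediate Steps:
$W = 21$ ($W = 3 \cdot 7 = 21$)
$\left(\frac{W}{-255} + \frac{j}{-57}\right) \left(8 - 24\right) = \left(\frac{21}{-255} + \frac{27}{-57}\right) \left(8 - 24\right) = \left(21 \left(- \frac{1}{255}\right) + 27 \left(- \frac{1}{57}\right)\right) \left(8 - 24\right) = \left(- \frac{7}{85} - \frac{9}{19}\right) \left(-16\right) = \left(- \frac{898}{1615}\right) \left(-16\right) = \frac{14368}{1615}$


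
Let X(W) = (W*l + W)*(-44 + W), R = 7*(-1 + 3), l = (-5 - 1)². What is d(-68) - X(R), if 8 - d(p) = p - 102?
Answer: 15718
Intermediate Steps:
l = 36 (l = (-6)² = 36)
R = 14 (R = 7*2 = 14)
d(p) = 110 - p (d(p) = 8 - (p - 102) = 8 - (-102 + p) = 8 + (102 - p) = 110 - p)
X(W) = 37*W*(-44 + W) (X(W) = (W*36 + W)*(-44 + W) = (36*W + W)*(-44 + W) = (37*W)*(-44 + W) = 37*W*(-44 + W))
d(-68) - X(R) = (110 - 1*(-68)) - 37*14*(-44 + 14) = (110 + 68) - 37*14*(-30) = 178 - 1*(-15540) = 178 + 15540 = 15718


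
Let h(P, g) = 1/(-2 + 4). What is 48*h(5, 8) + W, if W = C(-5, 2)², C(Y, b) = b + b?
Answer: 40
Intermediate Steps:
C(Y, b) = 2*b
h(P, g) = ½ (h(P, g) = 1/2 = ½)
W = 16 (W = (2*2)² = 4² = 16)
48*h(5, 8) + W = 48*(½) + 16 = 24 + 16 = 40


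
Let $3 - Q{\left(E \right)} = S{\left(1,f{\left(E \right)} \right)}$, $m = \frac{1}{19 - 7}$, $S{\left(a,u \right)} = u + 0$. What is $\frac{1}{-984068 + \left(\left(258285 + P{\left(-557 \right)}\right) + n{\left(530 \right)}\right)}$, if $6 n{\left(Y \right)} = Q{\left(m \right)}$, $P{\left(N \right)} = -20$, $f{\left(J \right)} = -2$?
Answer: $- \frac{6}{4354813} \approx -1.3778 \cdot 10^{-6}$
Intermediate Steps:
$S{\left(a,u \right)} = u$
$m = \frac{1}{12} \approx 0.083333$
$Q{\left(E \right)} = 5$ ($Q{\left(E \right)} = 3 - -2 = 3 + 2 = 5$)
$n{\left(Y \right)} = \frac{5}{6}$ ($n{\left(Y \right)} = \frac{1}{6} \cdot 5 = \frac{5}{6}$)
$\frac{1}{-984068 + \left(\left(258285 + P{\left(-557 \right)}\right) + n{\left(530 \right)}\right)} = \frac{1}{-984068 + \left(\left(258285 - 20\right) + \frac{5}{6}\right)} = \frac{1}{-984068 + \left(258265 + \frac{5}{6}\right)} = \frac{1}{-984068 + \frac{1549595}{6}} = \frac{1}{- \frac{4354813}{6}} = - \frac{6}{4354813}$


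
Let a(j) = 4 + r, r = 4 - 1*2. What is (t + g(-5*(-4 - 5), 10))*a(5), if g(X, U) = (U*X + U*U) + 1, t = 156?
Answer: 4242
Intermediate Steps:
r = 2 (r = 4 - 2 = 2)
g(X, U) = 1 + U² + U*X (g(X, U) = (U*X + U²) + 1 = (U² + U*X) + 1 = 1 + U² + U*X)
a(j) = 6 (a(j) = 4 + 2 = 6)
(t + g(-5*(-4 - 5), 10))*a(5) = (156 + (1 + 10² + 10*(-5*(-4 - 5))))*6 = (156 + (1 + 100 + 10*(-5*(-9))))*6 = (156 + (1 + 100 + 10*45))*6 = (156 + (1 + 100 + 450))*6 = (156 + 551)*6 = 707*6 = 4242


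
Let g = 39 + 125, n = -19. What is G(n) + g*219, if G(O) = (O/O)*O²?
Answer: 36277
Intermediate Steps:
G(O) = O² (G(O) = 1*O² = O²)
g = 164
G(n) + g*219 = (-19)² + 164*219 = 361 + 35916 = 36277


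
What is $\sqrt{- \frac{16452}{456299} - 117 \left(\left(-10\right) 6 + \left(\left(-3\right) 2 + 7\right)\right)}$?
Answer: $\frac{3 \sqrt{159695298151995}}{456299} \approx 83.084$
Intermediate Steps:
$\sqrt{- \frac{16452}{456299} - 117 \left(\left(-10\right) 6 + \left(\left(-3\right) 2 + 7\right)\right)} = \sqrt{\left(-16452\right) \frac{1}{456299} - 117 \left(-60 + \left(-6 + 7\right)\right)} = \sqrt{- \frac{16452}{456299} - 117 \left(-60 + 1\right)} = \sqrt{- \frac{16452}{456299} - -6903} = \sqrt{- \frac{16452}{456299} + 6903} = \sqrt{\frac{3149815545}{456299}} = \frac{3 \sqrt{159695298151995}}{456299}$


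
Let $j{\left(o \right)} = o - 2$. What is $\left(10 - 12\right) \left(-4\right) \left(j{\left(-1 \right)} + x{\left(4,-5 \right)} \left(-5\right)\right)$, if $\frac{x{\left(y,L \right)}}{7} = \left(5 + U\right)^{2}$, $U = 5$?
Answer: $-28024$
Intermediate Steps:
$j{\left(o \right)} = -2 + o$
$x{\left(y,L \right)} = 700$ ($x{\left(y,L \right)} = 7 \left(5 + 5\right)^{2} = 7 \cdot 10^{2} = 7 \cdot 100 = 700$)
$\left(10 - 12\right) \left(-4\right) \left(j{\left(-1 \right)} + x{\left(4,-5 \right)} \left(-5\right)\right) = \left(10 - 12\right) \left(-4\right) \left(\left(-2 - 1\right) + 700 \left(-5\right)\right) = \left(-2\right) \left(-4\right) \left(-3 - 3500\right) = 8 \left(-3503\right) = -28024$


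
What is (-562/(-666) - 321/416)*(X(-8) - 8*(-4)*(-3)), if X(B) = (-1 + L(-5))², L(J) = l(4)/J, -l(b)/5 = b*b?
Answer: 430129/46176 ≈ 9.3150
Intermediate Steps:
l(b) = -5*b² (l(b) = -5*b*b = -5*b²)
L(J) = -80/J (L(J) = (-5*4²)/J = (-5*16)/J = -80/J)
X(B) = 225 (X(B) = (-1 - 80/(-5))² = (-1 - 80*(-⅕))² = (-1 + 16)² = 15² = 225)
(-562/(-666) - 321/416)*(X(-8) - 8*(-4)*(-3)) = (-562/(-666) - 321/416)*(225 - 8*(-4)*(-3)) = (-562*(-1/666) - 321*1/416)*(225 + 32*(-3)) = (281/333 - 321/416)*(225 - 96) = (10003/138528)*129 = 430129/46176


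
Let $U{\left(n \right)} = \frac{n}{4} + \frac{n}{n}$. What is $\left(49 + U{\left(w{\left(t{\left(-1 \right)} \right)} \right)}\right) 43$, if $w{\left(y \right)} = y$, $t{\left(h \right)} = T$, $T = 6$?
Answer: $\frac{4429}{2} \approx 2214.5$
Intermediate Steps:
$t{\left(h \right)} = 6$
$U{\left(n \right)} = 1 + \frac{n}{4}$ ($U{\left(n \right)} = n \frac{1}{4} + 1 = \frac{n}{4} + 1 = 1 + \frac{n}{4}$)
$\left(49 + U{\left(w{\left(t{\left(-1 \right)} \right)} \right)}\right) 43 = \left(49 + \left(1 + \frac{1}{4} \cdot 6\right)\right) 43 = \left(49 + \left(1 + \frac{3}{2}\right)\right) 43 = \left(49 + \frac{5}{2}\right) 43 = \frac{103}{2} \cdot 43 = \frac{4429}{2}$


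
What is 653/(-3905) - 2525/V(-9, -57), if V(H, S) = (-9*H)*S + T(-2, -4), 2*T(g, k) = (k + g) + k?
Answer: 6841959/18048910 ≈ 0.37908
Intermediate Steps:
T(g, k) = k + g/2 (T(g, k) = ((k + g) + k)/2 = ((g + k) + k)/2 = (g + 2*k)/2 = k + g/2)
V(H, S) = -5 - 9*H*S (V(H, S) = (-9*H)*S + (-4 + (½)*(-2)) = -9*H*S + (-4 - 1) = -9*H*S - 5 = -5 - 9*H*S)
653/(-3905) - 2525/V(-9, -57) = 653/(-3905) - 2525/(-5 - 9*(-9)*(-57)) = 653*(-1/3905) - 2525/(-5 - 4617) = -653/3905 - 2525/(-4622) = -653/3905 - 2525*(-1/4622) = -653/3905 + 2525/4622 = 6841959/18048910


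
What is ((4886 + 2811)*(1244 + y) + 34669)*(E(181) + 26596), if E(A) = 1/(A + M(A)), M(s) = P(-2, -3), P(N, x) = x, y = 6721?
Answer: 145197525244693/89 ≈ 1.6314e+12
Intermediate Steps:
M(s) = -3
E(A) = 1/(-3 + A) (E(A) = 1/(A - 3) = 1/(-3 + A))
((4886 + 2811)*(1244 + y) + 34669)*(E(181) + 26596) = ((4886 + 2811)*(1244 + 6721) + 34669)*(1/(-3 + 181) + 26596) = (7697*7965 + 34669)*(1/178 + 26596) = (61306605 + 34669)*(1/178 + 26596) = 61341274*(4734089/178) = 145197525244693/89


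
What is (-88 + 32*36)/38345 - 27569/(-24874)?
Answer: 1083599241/953793530 ≈ 1.1361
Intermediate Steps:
(-88 + 32*36)/38345 - 27569/(-24874) = (-88 + 1152)*(1/38345) - 27569*(-1/24874) = 1064*(1/38345) + 27569/24874 = 1064/38345 + 27569/24874 = 1083599241/953793530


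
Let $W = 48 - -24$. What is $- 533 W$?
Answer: $-38376$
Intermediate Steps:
$W = 72$ ($W = 48 + 24 = 72$)
$- 533 W = \left(-533\right) 72 = -38376$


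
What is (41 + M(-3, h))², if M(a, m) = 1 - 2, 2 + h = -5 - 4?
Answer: 1600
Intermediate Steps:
h = -11 (h = -2 + (-5 - 4) = -2 - 9 = -11)
M(a, m) = -1
(41 + M(-3, h))² = (41 - 1)² = 40² = 1600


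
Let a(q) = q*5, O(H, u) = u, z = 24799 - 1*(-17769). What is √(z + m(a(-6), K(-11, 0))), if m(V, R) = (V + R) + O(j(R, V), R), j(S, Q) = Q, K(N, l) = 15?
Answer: 2*√10642 ≈ 206.32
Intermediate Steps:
z = 42568 (z = 24799 + 17769 = 42568)
a(q) = 5*q
m(V, R) = V + 2*R (m(V, R) = (V + R) + R = (R + V) + R = V + 2*R)
√(z + m(a(-6), K(-11, 0))) = √(42568 + (5*(-6) + 2*15)) = √(42568 + (-30 + 30)) = √(42568 + 0) = √42568 = 2*√10642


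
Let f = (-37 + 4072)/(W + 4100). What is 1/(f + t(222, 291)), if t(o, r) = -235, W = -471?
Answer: -3629/848780 ≈ -0.0042755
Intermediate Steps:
f = 4035/3629 (f = (-37 + 4072)/(-471 + 4100) = 4035/3629 ≈ 1.1119)
1/(f + t(222, 291)) = 1/(4035/3629 - 235) = 1/(-848780/3629) = -3629/848780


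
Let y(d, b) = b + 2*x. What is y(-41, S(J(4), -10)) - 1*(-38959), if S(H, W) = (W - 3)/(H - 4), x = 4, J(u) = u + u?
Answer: 155855/4 ≈ 38964.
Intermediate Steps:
J(u) = 2*u
S(H, W) = (-3 + W)/(-4 + H)
y(d, b) = 8 + b (y(d, b) = b + 2*4 = b + 8 = 8 + b)
y(-41, S(J(4), -10)) - 1*(-38959) = (8 + (-3 - 10)/(-4 + 2*4)) - 1*(-38959) = (8 - 13/(-4 + 8)) + 38959 = (8 - 13/4) + 38959 = 19/4 + 38959 = 155855/4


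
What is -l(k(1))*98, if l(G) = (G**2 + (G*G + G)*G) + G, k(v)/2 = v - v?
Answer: 0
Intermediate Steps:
k(v) = 0 (k(v) = 2*(v - v) = 2*0 = 0)
l(G) = G + G**2 + G*(G + G**2) (l(G) = (G**2 + (G**2 + G)*G) + G = (G**2 + (G + G**2)*G) + G = (G**2 + G*(G + G**2)) + G = G + G**2 + G*(G + G**2))
-l(k(1))*98 = -0*(1 + 0**2 + 2*0)*98 = -0*(1 + 0 + 0)*98 = -0*98 = -1*0*98 = 0*98 = 0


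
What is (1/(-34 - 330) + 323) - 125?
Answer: 72071/364 ≈ 198.00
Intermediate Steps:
(1/(-34 - 330) + 323) - 125 = (1/(-364) + 323) - 125 = (-1/364 + 323) - 125 = 117571/364 - 125 = 72071/364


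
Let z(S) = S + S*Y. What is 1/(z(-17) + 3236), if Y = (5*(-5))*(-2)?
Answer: 1/2369 ≈ 0.00042212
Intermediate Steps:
Y = 50 (Y = -25*(-2) = 50)
z(S) = 51*S (z(S) = S + S*50 = S + 50*S = 51*S)
1/(z(-17) + 3236) = 1/(51*(-17) + 3236) = 1/(-867 + 3236) = 1/2369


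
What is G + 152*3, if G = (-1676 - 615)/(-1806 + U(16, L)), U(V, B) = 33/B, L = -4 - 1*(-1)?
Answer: 10517/23 ≈ 457.26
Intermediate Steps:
L = -3 (L = -4 + 1 = -3)
G = 29/23 (G = (-1676 - 615)/(-1806 + 33/(-3)) = -2291/(-1806 + 33*(-⅓)) = -2291/(-1806 - 11) = -2291/(-1817) = -2291*(-1/1817) = 29/23 ≈ 1.2609)
G + 152*3 = 29/23 + 152*3 = 29/23 + 456 = 10517/23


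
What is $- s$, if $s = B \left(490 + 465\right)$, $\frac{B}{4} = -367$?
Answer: $1401940$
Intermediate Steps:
$B = -1468$ ($B = 4 \left(-367\right) = -1468$)
$s = -1401940$ ($s = - 1468 \left(490 + 465\right) = \left(-1468\right) 955 = -1401940$)
$- s = \left(-1\right) \left(-1401940\right) = 1401940$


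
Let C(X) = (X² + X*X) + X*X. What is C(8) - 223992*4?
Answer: -895776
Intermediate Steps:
C(X) = 3*X² (C(X) = (X² + X²) + X² = 2*X² + X² = 3*X²)
C(8) - 223992*4 = 3*8² - 223992*4 = 3*64 - 1037*864 = 192 - 895968 = -895776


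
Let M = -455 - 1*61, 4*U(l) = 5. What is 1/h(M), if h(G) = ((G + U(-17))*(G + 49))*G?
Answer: -1/124040337 ≈ -8.0619e-9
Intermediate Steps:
U(l) = 5/4 (U(l) = (¼)*5 = 5/4)
M = -516 (M = -455 - 61 = -516)
h(G) = G*(49 + G)*(5/4 + G) (h(G) = ((G + 5/4)*(G + 49))*G = ((5/4 + G)*(49 + G))*G = ((49 + G)*(5/4 + G))*G = G*(49 + G)*(5/4 + G))
1/h(M) = 1/((¼)*(-516)*(245 + 4*(-516)² + 201*(-516))) = 1/((¼)*(-516)*(245 + 4*266256 - 103716)) = 1/((¼)*(-516)*(245 + 1065024 - 103716)) = 1/((¼)*(-516)*961553) = 1/(-124040337) = -1/124040337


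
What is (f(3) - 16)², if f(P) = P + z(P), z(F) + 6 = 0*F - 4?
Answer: 529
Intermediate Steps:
z(F) = -10 (z(F) = -6 + (0*F - 4) = -6 + (0 - 4) = -6 - 4 = -10)
f(P) = -10 + P (f(P) = P - 10 = -10 + P)
(f(3) - 16)² = ((-10 + 3) - 16)² = (-7 - 16)² = (-23)² = 529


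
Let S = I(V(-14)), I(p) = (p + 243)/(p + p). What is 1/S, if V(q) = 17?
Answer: 17/130 ≈ 0.13077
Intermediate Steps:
I(p) = (243 + p)/(2*p) (I(p) = (243 + p)/((2*p)) = (243 + p)*(1/(2*p)) = (243 + p)/(2*p))
S = 130/17 (S = (½)*(243 + 17)/17 = (½)*(1/17)*260 = 130/17 ≈ 7.6471)
1/S = 1/(130/17) = 17/130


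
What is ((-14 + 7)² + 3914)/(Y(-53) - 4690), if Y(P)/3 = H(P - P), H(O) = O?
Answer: -3963/4690 ≈ -0.84499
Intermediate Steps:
Y(P) = 0 (Y(P) = 3*(P - P) = 3*0 = 0)
((-14 + 7)² + 3914)/(Y(-53) - 4690) = ((-14 + 7)² + 3914)/(0 - 4690) = ((-7)² + 3914)/(-4690) = (49 + 3914)*(-1/4690) = 3963*(-1/4690) = -3963/4690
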